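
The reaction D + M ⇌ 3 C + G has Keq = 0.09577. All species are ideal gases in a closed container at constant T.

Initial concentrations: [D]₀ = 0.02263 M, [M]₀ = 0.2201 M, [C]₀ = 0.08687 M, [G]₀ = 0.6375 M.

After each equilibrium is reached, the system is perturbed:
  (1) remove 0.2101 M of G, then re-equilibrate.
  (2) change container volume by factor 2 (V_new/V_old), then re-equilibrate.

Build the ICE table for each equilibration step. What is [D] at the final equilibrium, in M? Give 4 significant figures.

[D]_eq = 0.005204 M

Q₀ = 0.0839 vs Keq = 0.09577 ⇒ Q<K, forward
Step 1:
                    D           M           C           G
  I           0.02263      0.2201     0.08687      0.6375
  C       -8.6303e-04 -8.6303e-04    0.002589  8.6303e-04
  E           0.02177      0.2192     0.08946      0.6384
  solve Keq expr → x = 8.6303e-04; check Q = 0.09577
Then remove 0.2101 M of G.
Step 2:
                    D           M           C           G
  I           0.02177      0.2192     0.08946      0.4283
  C         -0.002621   -0.002621    0.007863    0.002621
  E           0.01915      0.2166     0.09732      0.4309
  solve Keq expr → x = 0.002621; check Q = 0.09577
Then change container volume by factor 2 (V_new/V_old).
Step 3:
                    D           M           C           G
  I          0.009573      0.1083     0.04866      0.2154
  C         -0.004369   -0.004369     0.01311    0.004369
  E          0.005204      0.1039     0.06177      0.2198
  solve Keq expr → x = 0.004369; check Q = 0.09577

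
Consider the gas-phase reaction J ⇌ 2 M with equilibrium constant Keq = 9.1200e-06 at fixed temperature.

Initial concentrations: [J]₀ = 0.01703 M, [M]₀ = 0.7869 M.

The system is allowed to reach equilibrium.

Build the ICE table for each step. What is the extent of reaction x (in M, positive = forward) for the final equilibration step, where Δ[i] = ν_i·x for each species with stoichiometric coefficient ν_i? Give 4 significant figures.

Q₀ = 36.36 vs Keq = 9.1200e-06 ⇒ Q>K, reverse
Step 1:
                  J         M
  Initial   0.01703    0.7869
  Change     0.3925    -0.785
  Equil      0.4095  0.001933
  solve Keq expr → x = -0.3925; check Q = 9.1200e-06

x = -0.3925 M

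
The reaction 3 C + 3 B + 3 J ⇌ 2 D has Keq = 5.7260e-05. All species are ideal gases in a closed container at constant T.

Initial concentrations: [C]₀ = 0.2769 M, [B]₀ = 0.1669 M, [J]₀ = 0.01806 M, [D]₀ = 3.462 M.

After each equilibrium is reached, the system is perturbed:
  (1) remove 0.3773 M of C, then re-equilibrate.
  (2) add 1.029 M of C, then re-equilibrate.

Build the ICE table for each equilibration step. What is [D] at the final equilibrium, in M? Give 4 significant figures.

[D]_eq = 1.526 M

Q₀ = 2.0614e+10 vs Keq = 5.7260e-05 ⇒ Q>K, reverse
Step 1:
                  C         B         J         D
  init       0.2769    0.1669   0.01806     3.462
  Δ           3.052     3.052     3.052    -2.035
  eq          3.329     3.219      3.07     1.427
  solve Keq expr → x = -1.017; check Q = 5.7260e-05
Then remove 0.3773 M of C.
Step 2:
                  C         B         J         D
  init        2.951     3.219      3.07     1.427
  Δ         0.09406   0.09406   0.09406   -0.0627
  eq          3.045     3.313     3.164     1.365
  solve Keq expr → x = -0.03135; check Q = 5.7260e-05
Then add 1.029 M of C.
Step 3:
                  C         B         J         D
  init        4.074     3.313     3.164     1.365
  Δ         -0.2419   -0.2419   -0.2419    0.1613
  eq          3.833     3.071     2.922     1.526
  solve Keq expr → x = 0.08065; check Q = 5.7260e-05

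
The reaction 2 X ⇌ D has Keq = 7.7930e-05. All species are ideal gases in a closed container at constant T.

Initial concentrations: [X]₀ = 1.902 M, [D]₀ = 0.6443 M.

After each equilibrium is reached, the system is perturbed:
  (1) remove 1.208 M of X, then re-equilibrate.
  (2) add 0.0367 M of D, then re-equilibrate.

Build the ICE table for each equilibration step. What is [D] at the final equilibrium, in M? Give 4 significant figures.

[D]_eq = 3.2921e-04 M

Q₀ = 0.1781 vs Keq = 7.7930e-05 ⇒ Q>K, reverse
Step 1:
                    X           D
  Initial       1.902      0.6443
  Change        1.287     -0.6435
  Equil         3.189  7.9253e-04
  solve Keq expr → x = -0.6435; check Q = 7.7930e-05
Then remove 1.208 M of X.
Step 2:
                    X           D
  Initial       1.981  7.9253e-04
  Change   9.7281e-04 -4.8640e-04
  Equil         1.982  3.0613e-04
  solve Keq expr → x = -4.8640e-04; check Q = 7.7930e-05
Then add 0.0367 M of D.
Step 3:
                    X           D
  Initial       1.982     0.03701
  Change      0.07335    -0.03668
  Equil         2.055  3.2921e-04
  solve Keq expr → x = -0.03668; check Q = 7.7930e-05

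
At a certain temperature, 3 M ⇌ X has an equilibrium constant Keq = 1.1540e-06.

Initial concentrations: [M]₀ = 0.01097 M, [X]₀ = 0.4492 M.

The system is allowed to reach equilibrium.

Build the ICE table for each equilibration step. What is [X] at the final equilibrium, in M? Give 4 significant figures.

Q₀ = 3.4027e+05 vs Keq = 1.1540e-06 ⇒ Q>K, reverse
Step 1:
                   M          X
  Initial    0.01097     0.4492
  Change       1.348    -0.4492
  Equil        1.359 2.8936e-06
  solve Keq expr → x = -0.4492; check Q = 1.1540e-06

[X]_eq = 2.8936e-06 M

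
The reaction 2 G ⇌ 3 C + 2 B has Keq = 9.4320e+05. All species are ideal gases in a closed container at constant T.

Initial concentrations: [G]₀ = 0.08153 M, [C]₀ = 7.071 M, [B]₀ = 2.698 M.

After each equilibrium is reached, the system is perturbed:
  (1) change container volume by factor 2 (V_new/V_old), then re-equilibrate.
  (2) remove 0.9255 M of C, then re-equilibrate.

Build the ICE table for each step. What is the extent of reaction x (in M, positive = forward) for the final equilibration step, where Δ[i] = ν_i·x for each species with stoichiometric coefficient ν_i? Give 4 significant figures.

Q₀ = 3.8716e+05 vs Keq = 9.4320e+05 ⇒ Q<K, forward
Step 1:
                   G          C          B
  I          0.08153      7.071      2.698
  C         -0.02827    0.04241    0.02827
  E          0.05326      7.113      2.726
  solve Keq expr → x = 0.01414; check Q = 9.4320e+05
Then change container volume by factor 2 (V_new/V_old).
Step 2:
                   G          C          B
  I          0.02663      3.557      1.363
  C         -0.01699    0.02549    0.01699
  E         0.009635      3.582       1.38
  solve Keq expr → x = 0.008497; check Q = 9.4320e+05
Then remove 0.9255 M of C.
Step 3:
                   G          C          B
  I         0.009635      2.657       1.38
  C        -0.003448   0.005172   0.003448
  E         0.006187      2.662      1.384
  solve Keq expr → x = 0.001724; check Q = 9.4320e+05

x = 0.001724 M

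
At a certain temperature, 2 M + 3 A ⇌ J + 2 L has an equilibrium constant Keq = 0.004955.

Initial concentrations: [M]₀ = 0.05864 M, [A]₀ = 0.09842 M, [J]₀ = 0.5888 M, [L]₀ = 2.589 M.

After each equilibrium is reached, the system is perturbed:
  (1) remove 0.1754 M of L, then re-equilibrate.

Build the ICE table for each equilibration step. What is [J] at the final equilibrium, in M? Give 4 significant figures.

[J]_eq = 0.02435 M

Q₀ = 1.2039e+06 vs Keq = 0.004955 ⇒ Q>K, reverse
Step 1:
                  M         A         J         L
  init      0.05864   0.09842    0.5888     2.589
  Δ           1.138     1.707    -0.569    -1.138
  eq          1.197     1.805   0.01983     1.451
  solve Keq expr → x = -0.569; check Q = 0.004955
Then remove 0.1754 M of L.
Step 2:
                  M         A         J         L
  init        1.197     1.805   0.01983     1.276
  Δ       -0.009055  -0.01358  0.004527  0.009055
  eq          1.188     1.792   0.02435     1.285
  solve Keq expr → x = 0.004527; check Q = 0.004955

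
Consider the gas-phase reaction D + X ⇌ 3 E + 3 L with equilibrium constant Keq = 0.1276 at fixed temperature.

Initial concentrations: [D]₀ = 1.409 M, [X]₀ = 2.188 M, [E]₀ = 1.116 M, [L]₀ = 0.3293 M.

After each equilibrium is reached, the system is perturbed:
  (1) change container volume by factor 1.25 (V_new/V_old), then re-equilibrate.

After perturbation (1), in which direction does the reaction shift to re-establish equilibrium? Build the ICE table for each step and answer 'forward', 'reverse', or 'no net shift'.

Q₀ = 0.0161 vs Keq = 0.1276 ⇒ Q<K, forward
Step 1:
                   D          X          E          L
  Initial      1.409      2.188      1.116     0.3293
  Change    -0.06957   -0.06957     0.2087     0.2087
  Equil        1.339      2.118      1.325      0.538
  solve Keq expr → x = 0.06957; check Q = 0.1276
Then change container volume by factor 1.25 (V_new/V_old).
Step 2:
                   D          X          E          L
  Initial      1.072      1.695       1.06     0.4304
  Change    -0.03121   -0.03121    0.09363    0.09363
  Equil         1.04      1.664      1.153      0.524
  solve Keq expr → x = 0.03121; check Q = 0.1276

Direction: forward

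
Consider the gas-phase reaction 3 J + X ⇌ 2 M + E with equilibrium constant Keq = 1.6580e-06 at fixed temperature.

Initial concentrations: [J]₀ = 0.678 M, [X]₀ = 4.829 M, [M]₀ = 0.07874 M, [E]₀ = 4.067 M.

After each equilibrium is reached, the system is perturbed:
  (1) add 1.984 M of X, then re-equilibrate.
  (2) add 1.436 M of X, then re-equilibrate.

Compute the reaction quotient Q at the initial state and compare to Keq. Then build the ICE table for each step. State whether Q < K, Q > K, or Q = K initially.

Q₀ = 0.01675; Q > K (proceeds reverse)

Q₀ = 0.01675 vs Keq = 1.6580e-06 ⇒ Q>K, reverse
Step 1:
                    J           X           M           E
  init          0.678       4.829     0.07874       4.067
  Δ            0.1166     0.03887    -0.07774    -0.03887
  eq           0.7946       4.868    0.001003       4.028
  solve Keq expr → x = -0.03887; check Q = 1.6580e-06
Then add 1.984 M of X.
Step 2:
                    J           X           M           E
  init         0.7946       6.852    0.001003       4.028
  Δ       -2.7938e-04 -9.3125e-05  1.8625e-04  9.3125e-05
  eq           0.7943       6.852    0.001189       4.028
  solve Keq expr → x = 9.3125e-05; check Q = 1.6580e-06
Then add 1.436 M of X.
Step 3:
                    J           X           M           E
  init         0.7943       8.288    0.001189       4.028
  Δ       -1.7731e-04 -5.9104e-05  1.1821e-04  5.9104e-05
  eq           0.7941       8.288    0.001307       4.028
  solve Keq expr → x = 5.9104e-05; check Q = 1.6580e-06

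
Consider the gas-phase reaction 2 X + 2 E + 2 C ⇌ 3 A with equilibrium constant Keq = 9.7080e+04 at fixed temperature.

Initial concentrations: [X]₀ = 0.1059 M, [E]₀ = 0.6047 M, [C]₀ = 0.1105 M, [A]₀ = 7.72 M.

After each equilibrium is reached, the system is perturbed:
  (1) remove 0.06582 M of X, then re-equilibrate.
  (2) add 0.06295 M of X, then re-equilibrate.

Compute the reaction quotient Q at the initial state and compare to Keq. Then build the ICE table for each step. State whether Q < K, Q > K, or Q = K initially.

Q₀ = 9.1887e+06; Q > K (proceeds reverse)

Q₀ = 9.1887e+06 vs Keq = 9.7080e+04 ⇒ Q>K, reverse
Step 1:
                    X           E           C           A
  Initial      0.1059      0.6047      0.1105        7.72
  Change       0.1802      0.1802      0.1802     -0.2702
  Equil        0.2861      0.7849      0.2907        7.45
  solve Keq expr → x = -0.09008; check Q = 9.7080e+04
Then remove 0.06582 M of X.
Step 2:
                    X           E           C           A
  Initial      0.2202      0.7849      0.2907        7.45
  Change      0.02872     0.02872     0.02872    -0.04309
  Equil         0.249      0.8136      0.3194       7.407
  solve Keq expr → x = -0.01436; check Q = 9.7080e+04
Then add 0.06295 M of X.
Step 3:
                    X           E           C           A
  Initial      0.3119      0.8136      0.3194       7.407
  Change     -0.02754    -0.02754    -0.02754     0.04131
  Equil        0.2844       0.786      0.2918       7.448
  solve Keq expr → x = 0.01377; check Q = 9.7080e+04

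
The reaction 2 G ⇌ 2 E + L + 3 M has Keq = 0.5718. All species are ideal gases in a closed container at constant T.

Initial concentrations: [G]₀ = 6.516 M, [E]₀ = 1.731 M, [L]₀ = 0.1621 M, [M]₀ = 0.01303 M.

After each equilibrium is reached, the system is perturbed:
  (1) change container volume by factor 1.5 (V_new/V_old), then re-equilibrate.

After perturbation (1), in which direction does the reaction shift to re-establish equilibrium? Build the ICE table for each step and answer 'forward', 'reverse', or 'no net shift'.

Direction: forward

Q₀ = 2.5307e-08 vs Keq = 0.5718 ⇒ Q<K, forward
Step 1:
                   G          E          L          M
  init         6.516      1.731     0.1621    0.01303
  Δ           -1.004      1.004     0.5018      1.505
  eq           5.512      2.735     0.6639      1.518
  solve Keq expr → x = 0.5018; check Q = 0.5718
Then change container volume by factor 1.5 (V_new/V_old).
Step 2:
                   G          E          L          M
  init         3.675      1.823     0.4426      1.012
  Δ          -0.2552     0.2552     0.1276     0.3829
  eq            3.42      2.078     0.5702      1.395
  solve Keq expr → x = 0.1276; check Q = 0.5718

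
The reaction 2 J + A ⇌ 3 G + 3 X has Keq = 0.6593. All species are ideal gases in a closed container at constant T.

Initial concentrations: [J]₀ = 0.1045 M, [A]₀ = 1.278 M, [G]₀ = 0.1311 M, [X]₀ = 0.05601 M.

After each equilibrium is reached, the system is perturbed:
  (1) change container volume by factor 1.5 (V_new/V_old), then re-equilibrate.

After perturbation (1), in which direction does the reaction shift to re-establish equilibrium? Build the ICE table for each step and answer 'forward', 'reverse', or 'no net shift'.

Q₀ = 2.8369e-05 vs Keq = 0.6593 ⇒ Q<K, forward
Step 1:
                  J         A         G         X
  I          0.1045     1.278    0.1311   0.05601
  C        -0.09142  -0.04571    0.1371    0.1371
  E         0.01308     1.232    0.2682    0.1931
  solve Keq expr → x = 0.04571; check Q = 0.6593
Then change container volume by factor 1.5 (V_new/V_old).
Step 2:
                  J         A         G         X
  I        0.008721    0.8215    0.1788    0.1288
  C       -0.003458 -0.001729  0.005187  0.005187
  E        0.005263    0.8198     0.184    0.1339
  solve Keq expr → x = 0.001729; check Q = 0.6593

Direction: forward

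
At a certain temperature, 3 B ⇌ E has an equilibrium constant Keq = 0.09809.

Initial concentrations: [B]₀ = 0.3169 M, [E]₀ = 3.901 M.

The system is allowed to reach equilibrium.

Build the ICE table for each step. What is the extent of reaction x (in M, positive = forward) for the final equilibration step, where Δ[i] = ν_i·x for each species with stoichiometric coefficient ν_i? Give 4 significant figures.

x = -0.9331 M

Q₀ = 122.6 vs Keq = 0.09809 ⇒ Q>K, reverse
Step 1:
                  B         E
  I          0.3169     3.901
  C           2.799   -0.9331
  E           3.116     2.968
  solve Keq expr → x = -0.9331; check Q = 0.09809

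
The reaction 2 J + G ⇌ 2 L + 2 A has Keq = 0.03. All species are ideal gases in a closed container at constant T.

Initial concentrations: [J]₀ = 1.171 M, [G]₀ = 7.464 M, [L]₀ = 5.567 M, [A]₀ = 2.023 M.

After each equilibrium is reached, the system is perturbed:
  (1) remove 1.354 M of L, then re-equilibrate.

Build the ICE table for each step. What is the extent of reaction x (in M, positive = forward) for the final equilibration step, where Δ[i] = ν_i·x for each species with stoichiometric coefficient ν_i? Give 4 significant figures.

x = 0.06823 M

Q₀ = 12.39 vs Keq = 0.03 ⇒ Q>K, reverse
Step 1:
                    J           G           L           A
  I             1.171       7.464       5.567       2.023
  C             1.661      0.8306      -1.661      -1.661
  E             2.832       8.295       3.906      0.3617
  solve Keq expr → x = -0.8306; check Q = 0.03
Then remove 1.354 M of L.
Step 2:
                    J           G           L           A
  I             2.832       8.295       2.552      0.3617
  C           -0.1365    -0.06823      0.1365      0.1365
  E             2.696       8.226       2.688      0.4982
  solve Keq expr → x = 0.06823; check Q = 0.03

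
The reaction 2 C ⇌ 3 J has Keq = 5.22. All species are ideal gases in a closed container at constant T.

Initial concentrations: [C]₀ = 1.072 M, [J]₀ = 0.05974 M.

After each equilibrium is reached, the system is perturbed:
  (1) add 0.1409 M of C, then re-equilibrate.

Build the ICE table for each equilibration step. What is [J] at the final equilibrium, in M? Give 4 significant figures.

[J]_eq = 1.111 M

Q₀ = 1.8553e-04 vs Keq = 5.22 ⇒ Q<K, forward
Step 1:
                    C           J
  I             1.072     0.05974
  C           -0.6306      0.9459
  E            0.4414       1.006
  solve Keq expr → x = 0.3153; check Q = 5.22
Then add 0.1409 M of C.
Step 2:
                    C           J
  I            0.5823       1.006
  C             -0.07       0.105
  E            0.5123       1.111
  solve Keq expr → x = 0.035; check Q = 5.22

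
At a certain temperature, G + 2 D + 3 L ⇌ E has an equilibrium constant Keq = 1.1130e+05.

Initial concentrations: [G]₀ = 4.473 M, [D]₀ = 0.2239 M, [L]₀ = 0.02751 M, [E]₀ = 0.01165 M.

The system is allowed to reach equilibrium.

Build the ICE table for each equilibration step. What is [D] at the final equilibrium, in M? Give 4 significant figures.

Q₀ = 2495 vs Keq = 1.1130e+05 ⇒ Q<K, forward
Step 1:
                    G           D           L           E
  I             4.473      0.2239     0.02751     0.01165
  C         -0.006081    -0.01216    -0.01824    0.006081
  E             4.467      0.2117    0.009266     0.01773
  solve Keq expr → x = 0.006081; check Q = 1.1130e+05

[D]_eq = 0.2117 M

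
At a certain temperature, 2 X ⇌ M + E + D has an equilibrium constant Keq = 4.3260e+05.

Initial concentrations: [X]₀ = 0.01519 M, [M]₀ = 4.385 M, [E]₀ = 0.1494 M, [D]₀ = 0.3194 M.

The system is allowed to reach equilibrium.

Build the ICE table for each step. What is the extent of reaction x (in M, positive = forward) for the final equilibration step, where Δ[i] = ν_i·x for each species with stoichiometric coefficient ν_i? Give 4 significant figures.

x = 0.007235 M

Q₀ = 906.9 vs Keq = 4.3260e+05 ⇒ Q<K, forward
Step 1:
                   X          M          E          D
  Initial    0.01519      4.385     0.1494     0.3194
  Change    -0.01447   0.007235   0.007235   0.007235
  Equil   7.2073e-04      4.392     0.1566     0.3266
  solve Keq expr → x = 0.007235; check Q = 4.3260e+05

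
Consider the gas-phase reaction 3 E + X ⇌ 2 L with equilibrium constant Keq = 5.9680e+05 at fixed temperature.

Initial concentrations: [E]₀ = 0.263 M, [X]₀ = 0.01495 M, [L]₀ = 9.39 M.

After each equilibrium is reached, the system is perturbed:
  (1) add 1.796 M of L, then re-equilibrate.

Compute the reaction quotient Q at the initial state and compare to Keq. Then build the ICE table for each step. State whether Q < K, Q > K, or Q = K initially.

Q₀ = 3.2421e+05 vs Keq = 5.9680e+05 ⇒ Q<K, forward
Step 1:
                  E         X         L
  Initial     0.263   0.01495      9.39
  Change   -0.01554 -0.005179   0.01036
  Equil      0.2475  0.009771       9.4
  solve Keq expr → x = 0.005179; check Q = 5.9680e+05
Then add 1.796 M of L.
Step 2:
                  E         X         L
  Initial    0.2475  0.009771      11.2
  Change    0.00831   0.00277  -0.00554
  Equil      0.2558   0.01254     11.19
  solve Keq expr → x = -0.00277; check Q = 5.9680e+05

Q₀ = 3.2421e+05; Q < K (proceeds forward)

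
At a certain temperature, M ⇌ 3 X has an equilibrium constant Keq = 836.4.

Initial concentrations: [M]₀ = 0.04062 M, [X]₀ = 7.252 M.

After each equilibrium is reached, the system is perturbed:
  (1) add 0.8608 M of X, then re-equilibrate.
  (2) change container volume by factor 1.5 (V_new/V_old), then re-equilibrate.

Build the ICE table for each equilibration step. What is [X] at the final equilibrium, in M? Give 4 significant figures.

Q₀ = 9389 vs Keq = 836.4 ⇒ Q>K, reverse
Step 1:
                   M          X
  Initial    0.04062      7.252
  Change      0.2762    -0.8287
  Equil       0.3169      6.423
  solve Keq expr → x = -0.2762; check Q = 836.4
Then add 0.8608 M of X.
Step 2:
                   M          X
  Initial     0.3169      7.284
  Change     0.09374    -0.2812
  Equil       0.4106      7.003
  solve Keq expr → x = -0.09374; check Q = 836.4
Then change container volume by factor 1.5 (V_new/V_old).
Step 3:
                   M          X
  Initial     0.2737      4.669
  Change     -0.1213      0.364
  Equil       0.1524      5.033
  solve Keq expr → x = 0.1213; check Q = 836.4

[X]_eq = 5.033 M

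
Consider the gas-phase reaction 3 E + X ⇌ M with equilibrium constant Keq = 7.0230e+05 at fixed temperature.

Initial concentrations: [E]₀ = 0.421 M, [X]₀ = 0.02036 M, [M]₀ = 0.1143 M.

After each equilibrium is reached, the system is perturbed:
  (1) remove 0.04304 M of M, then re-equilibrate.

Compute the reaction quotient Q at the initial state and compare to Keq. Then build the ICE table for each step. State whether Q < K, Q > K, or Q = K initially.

Q₀ = 75.24; Q < K (proceeds forward)

Q₀ = 75.24 vs Keq = 7.0230e+05 ⇒ Q<K, forward
Step 1:
                   E          X          M
  init         0.421    0.02036     0.1143
  Δ         -0.06107   -0.02036    0.02036
  eq          0.3599 4.1119e-06     0.1347
  solve Keq expr → x = 0.02036; check Q = 7.0230e+05
Then remove 0.04304 M of M.
Step 2:
                   E          X          M
  init        0.3599 4.1119e-06    0.09162
  Δ       -3.9424e-06 -1.3141e-06 1.3141e-06
  eq          0.3599 2.7977e-06    0.09162
  solve Keq expr → x = 1.3141e-06; check Q = 7.0230e+05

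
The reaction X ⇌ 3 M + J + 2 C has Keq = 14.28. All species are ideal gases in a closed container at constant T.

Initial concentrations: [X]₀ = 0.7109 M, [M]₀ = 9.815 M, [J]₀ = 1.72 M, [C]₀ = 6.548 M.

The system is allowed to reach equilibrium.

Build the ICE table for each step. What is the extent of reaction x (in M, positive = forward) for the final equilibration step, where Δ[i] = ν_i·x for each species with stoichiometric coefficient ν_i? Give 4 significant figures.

x = -1.688 M

Q₀ = 9.8086e+04 vs Keq = 14.28 ⇒ Q>K, reverse
Step 1:
                  X         M         J         C
  I          0.7109     9.815      1.72     6.548
  C           1.688    -5.065    -1.688    -3.376
  E           2.399      4.75   0.03177     3.172
  solve Keq expr → x = -1.688; check Q = 14.28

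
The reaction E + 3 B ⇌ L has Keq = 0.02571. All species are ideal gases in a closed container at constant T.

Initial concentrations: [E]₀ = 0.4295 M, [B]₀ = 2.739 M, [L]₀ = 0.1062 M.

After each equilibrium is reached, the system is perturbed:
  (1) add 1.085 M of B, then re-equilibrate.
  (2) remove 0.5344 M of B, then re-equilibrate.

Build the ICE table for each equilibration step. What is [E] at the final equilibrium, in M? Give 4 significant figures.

[E]_eq = 0.3209 M

Q₀ = 0.01203 vs Keq = 0.02571 ⇒ Q<K, forward
Step 1:
                    E           B           L
  I            0.4295       2.739      0.1062
  C          -0.05649     -0.1695     0.05649
  E             0.373        2.57      0.1627
  solve Keq expr → x = 0.05649; check Q = 0.02571
Then add 1.085 M of B.
Step 2:
                    E           B           L
  I             0.373       3.655      0.1627
  C           -0.1008     -0.3025      0.1008
  E            0.2722       3.352      0.2635
  solve Keq expr → x = 0.1008; check Q = 0.02571
Then remove 0.5344 M of B.
Step 3:
                    E           B           L
  I            0.2722       2.818      0.2635
  C           0.04874      0.1462    -0.04874
  E            0.3209       2.964      0.2148
  solve Keq expr → x = -0.04874; check Q = 0.02571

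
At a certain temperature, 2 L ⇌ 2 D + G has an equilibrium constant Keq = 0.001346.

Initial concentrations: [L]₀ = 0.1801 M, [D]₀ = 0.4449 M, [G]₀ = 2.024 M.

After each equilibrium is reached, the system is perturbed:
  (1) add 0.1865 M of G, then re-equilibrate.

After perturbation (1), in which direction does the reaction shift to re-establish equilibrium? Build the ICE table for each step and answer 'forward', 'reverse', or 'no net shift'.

Direction: reverse

Q₀ = 12.35 vs Keq = 0.001346 ⇒ Q>K, reverse
Step 1:
                  L         D         G
  init       0.1801    0.4449     2.024
  Δ          0.4283   -0.4283   -0.2142
  eq         0.6084   0.01659      1.81
  solve Keq expr → x = -0.2142; check Q = 0.001346
Then add 0.1865 M of G.
Step 2:
                  L         D         G
  init       0.6084   0.01659     1.996
  Δ       7.7243e-04 -7.7243e-04 -3.8621e-04
  eq         0.6092   0.01582     1.996
  solve Keq expr → x = -3.8621e-04; check Q = 0.001346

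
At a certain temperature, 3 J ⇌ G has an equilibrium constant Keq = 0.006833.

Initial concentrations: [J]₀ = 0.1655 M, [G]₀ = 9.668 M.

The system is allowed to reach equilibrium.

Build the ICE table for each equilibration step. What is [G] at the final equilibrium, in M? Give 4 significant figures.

[G]_eq = 6.453 M

Q₀ = 2133 vs Keq = 0.006833 ⇒ Q>K, reverse
Step 1:
                  J         G
  I          0.1655     9.668
  C           9.645    -3.215
  E           9.811     6.453
  solve Keq expr → x = -3.215; check Q = 0.006833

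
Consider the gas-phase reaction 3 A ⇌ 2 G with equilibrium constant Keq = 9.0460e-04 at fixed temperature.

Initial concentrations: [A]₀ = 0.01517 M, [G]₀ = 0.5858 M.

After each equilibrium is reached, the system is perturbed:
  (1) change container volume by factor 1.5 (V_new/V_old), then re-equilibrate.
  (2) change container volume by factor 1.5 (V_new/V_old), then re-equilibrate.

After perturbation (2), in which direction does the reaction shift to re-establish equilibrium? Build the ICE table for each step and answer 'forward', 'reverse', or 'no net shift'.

Direction: reverse

Q₀ = 9.8297e+04 vs Keq = 9.0460e-04 ⇒ Q>K, reverse
Step 1:
                    A           G
  init        0.01517      0.5858
  Δ            0.8428     -0.5619
  eq            0.858      0.0239
  solve Keq expr → x = -0.2809; check Q = 9.0460e-04
Then change container volume by factor 1.5 (V_new/V_old).
Step 2:
                    A           G
  init          0.572     0.01594
  Δ          0.004173   -0.002782
  eq           0.5762     0.01315
  solve Keq expr → x = -0.001391; check Q = 9.0460e-04
Then change container volume by factor 1.5 (V_new/V_old).
Step 3:
                    A           G
  init         0.3841     0.00877
  Δ          0.002317   -0.001544
  eq           0.3864    0.007225
  solve Keq expr → x = -7.7218e-04; check Q = 9.0460e-04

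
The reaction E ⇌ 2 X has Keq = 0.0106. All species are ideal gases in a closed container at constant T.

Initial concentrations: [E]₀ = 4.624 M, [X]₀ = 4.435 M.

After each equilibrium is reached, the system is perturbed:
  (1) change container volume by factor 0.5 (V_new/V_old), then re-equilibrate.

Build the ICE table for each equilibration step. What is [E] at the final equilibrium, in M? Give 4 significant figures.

Q₀ = 4.254 vs Keq = 0.0106 ⇒ Q>K, reverse
Step 1:
                   E          X
  I            4.624      4.435
  C            2.084     -4.168
  E            6.708     0.2667
  solve Keq expr → x = -2.084; check Q = 0.0106
Then change container volume by factor 0.5 (V_new/V_old).
Step 2:
                   E          X
  I            13.42     0.5333
  C          0.07756    -0.1551
  E            13.49     0.3782
  solve Keq expr → x = -0.07756; check Q = 0.0106

[E]_eq = 13.49 M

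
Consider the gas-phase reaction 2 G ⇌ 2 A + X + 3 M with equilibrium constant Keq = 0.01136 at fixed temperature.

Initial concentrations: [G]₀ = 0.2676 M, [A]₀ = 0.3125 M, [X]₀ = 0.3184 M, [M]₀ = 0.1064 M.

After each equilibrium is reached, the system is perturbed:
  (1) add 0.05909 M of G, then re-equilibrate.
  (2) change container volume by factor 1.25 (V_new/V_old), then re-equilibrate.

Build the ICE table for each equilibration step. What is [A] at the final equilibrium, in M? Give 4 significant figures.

[A]_eq = 0.3374 M

Q₀ = 5.2303e-04 vs Keq = 0.01136 ⇒ Q<K, forward
Step 1:
                    G           A           X           M
  Initial      0.2676      0.3125      0.3184      0.1064
  Change     -0.06747     0.06747     0.03374      0.1012
  Equil        0.2001        0.38      0.3521      0.2076
  solve Keq expr → x = 0.03374; check Q = 0.01136
Then add 0.05909 M of G.
Step 2:
                    G           A           X           M
  Initial      0.2592        0.38      0.3521      0.2076
  Change     -0.01474     0.01474    0.007369     0.02211
  Equil        0.2445      0.3947      0.3595      0.2297
  solve Keq expr → x = 0.007369; check Q = 0.01136
Then change container volume by factor 1.25 (V_new/V_old).
Step 3:
                    G           A           X           M
  Initial      0.1956      0.3158      0.2876      0.1838
  Change     -0.02165     0.02165     0.01083     0.03248
  Equil        0.1739      0.3374      0.2984      0.2163
  solve Keq expr → x = 0.01083; check Q = 0.01136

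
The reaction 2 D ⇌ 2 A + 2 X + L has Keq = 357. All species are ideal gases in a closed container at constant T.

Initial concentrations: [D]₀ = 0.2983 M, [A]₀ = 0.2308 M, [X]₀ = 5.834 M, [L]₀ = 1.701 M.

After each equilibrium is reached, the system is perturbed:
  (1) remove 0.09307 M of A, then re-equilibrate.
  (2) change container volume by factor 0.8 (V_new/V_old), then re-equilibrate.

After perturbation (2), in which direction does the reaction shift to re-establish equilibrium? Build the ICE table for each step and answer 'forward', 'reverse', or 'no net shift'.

Q₀ = 34.66 vs Keq = 357 ⇒ Q<K, forward
Step 1:
                    D           A           X           L
  Initial      0.2983      0.2308       5.834       1.701
  Change      -0.1416      0.1416      0.1416     0.07078
  Equil        0.1567      0.3724       5.976       1.772
  solve Keq expr → x = 0.07078; check Q = 357
Then remove 0.09307 M of A.
Step 2:
                    D           A           X           L
  Initial      0.1567      0.2793       5.976       1.772
  Change     -0.02682     0.02682     0.02682     0.01341
  Equil        0.1299      0.3061       6.002       1.785
  solve Keq expr → x = 0.01341; check Q = 357
Then change container volume by factor 0.8 (V_new/V_old).
Step 3:
                    D           A           X           L
  Initial      0.1624      0.3826       7.503       2.231
  Change      0.03929    -0.03929    -0.03929    -0.01965
  Equil        0.2017      0.3433       7.464       2.212
  solve Keq expr → x = -0.01965; check Q = 357

Direction: reverse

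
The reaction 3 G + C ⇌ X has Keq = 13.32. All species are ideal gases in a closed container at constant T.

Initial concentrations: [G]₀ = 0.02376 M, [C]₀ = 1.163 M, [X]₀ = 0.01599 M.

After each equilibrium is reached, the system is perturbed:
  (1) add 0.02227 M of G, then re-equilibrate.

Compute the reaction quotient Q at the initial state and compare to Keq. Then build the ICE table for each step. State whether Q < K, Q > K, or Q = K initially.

Q₀ = 1025 vs Keq = 13.32 ⇒ Q>K, reverse
Step 1:
                    G           C           X
  Initial     0.02376       1.163     0.01599
  Change      0.03729     0.01243    -0.01243
  Equil       0.06105       1.175    0.003562
  solve Keq expr → x = -0.01243; check Q = 13.32
Then add 0.02227 M of G.
Step 2:
                    G           C           X
  Initial     0.08332       1.175    0.003562
  Change    -0.008744   -0.002915    0.002915
  Equil       0.07457       1.173    0.006476
  solve Keq expr → x = 0.002915; check Q = 13.32

Q₀ = 1025; Q > K (proceeds reverse)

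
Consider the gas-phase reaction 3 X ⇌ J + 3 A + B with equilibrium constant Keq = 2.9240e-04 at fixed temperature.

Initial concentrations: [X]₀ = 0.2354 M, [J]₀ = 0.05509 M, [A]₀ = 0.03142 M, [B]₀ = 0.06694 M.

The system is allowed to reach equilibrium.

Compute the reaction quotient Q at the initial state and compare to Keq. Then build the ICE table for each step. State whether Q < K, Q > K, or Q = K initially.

Q₀ = 8.7692e-06; Q < K (proceeds forward)

Q₀ = 8.7692e-06 vs Keq = 2.9240e-04 ⇒ Q<K, forward
Step 1:
                    X           J           A           B
  init         0.2354     0.05509     0.03142     0.06694
  Δ          -0.04131     0.01377     0.04131     0.01377
  eq           0.1941     0.06886     0.07273     0.08071
  solve Keq expr → x = 0.01377; check Q = 2.9240e-04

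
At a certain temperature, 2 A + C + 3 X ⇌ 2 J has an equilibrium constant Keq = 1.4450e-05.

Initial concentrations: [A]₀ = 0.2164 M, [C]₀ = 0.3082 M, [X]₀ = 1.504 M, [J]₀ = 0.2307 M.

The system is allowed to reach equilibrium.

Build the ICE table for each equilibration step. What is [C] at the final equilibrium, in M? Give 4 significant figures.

[C]_eq = 0.4222 M

Q₀ = 1.084 vs Keq = 1.4450e-05 ⇒ Q>K, reverse
Step 1:
                  A         C         X         J
  Initial    0.2164    0.3082     1.504    0.2307
  Change     0.2279     0.114    0.3419   -0.2279
  Equil      0.4443    0.4222     1.846  0.002752
  solve Keq expr → x = -0.114; check Q = 1.4450e-05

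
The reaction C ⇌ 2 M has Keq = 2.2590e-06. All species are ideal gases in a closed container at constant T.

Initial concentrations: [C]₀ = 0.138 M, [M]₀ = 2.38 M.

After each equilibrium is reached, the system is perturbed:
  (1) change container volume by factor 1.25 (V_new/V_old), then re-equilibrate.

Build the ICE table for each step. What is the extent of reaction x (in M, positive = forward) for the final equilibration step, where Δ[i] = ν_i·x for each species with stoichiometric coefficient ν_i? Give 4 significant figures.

x = 8.1719e-05 M

Q₀ = 41.05 vs Keq = 2.2590e-06 ⇒ Q>K, reverse
Step 1:
                   C          M
  Initial      0.138       2.38
  Change       1.189     -2.378
  Equil        1.327   0.001731
  solve Keq expr → x = -1.189; check Q = 2.2590e-06
Then change container volume by factor 1.25 (V_new/V_old).
Step 2:
                   C          M
  Initial      1.062   0.001385
  Change  -8.1719e-05 1.6344e-04
  Equil        1.062   0.001549
  solve Keq expr → x = 8.1719e-05; check Q = 2.2590e-06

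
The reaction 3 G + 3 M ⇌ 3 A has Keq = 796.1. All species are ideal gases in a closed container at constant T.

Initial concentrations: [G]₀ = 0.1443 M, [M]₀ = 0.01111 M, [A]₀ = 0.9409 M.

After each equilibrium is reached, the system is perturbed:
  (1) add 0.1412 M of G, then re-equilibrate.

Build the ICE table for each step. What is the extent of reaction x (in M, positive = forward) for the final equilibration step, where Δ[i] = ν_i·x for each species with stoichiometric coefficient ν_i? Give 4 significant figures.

x = 0.01328 M

Q₀ = 2.0216e+08 vs Keq = 796.1 ⇒ Q>K, reverse
Step 1:
                   G          M          A
  Initial     0.1443    0.01111     0.9409
  Change      0.2108     0.2108    -0.2108
  Equil       0.3551     0.2219     0.7301
  solve Keq expr → x = -0.07025; check Q = 796.1
Then add 0.1412 M of G.
Step 2:
                   G          M          A
  Initial     0.4963     0.2219     0.7301
  Change    -0.03985   -0.03985    0.03985
  Equil       0.4564      0.182       0.77
  solve Keq expr → x = 0.01328; check Q = 796.1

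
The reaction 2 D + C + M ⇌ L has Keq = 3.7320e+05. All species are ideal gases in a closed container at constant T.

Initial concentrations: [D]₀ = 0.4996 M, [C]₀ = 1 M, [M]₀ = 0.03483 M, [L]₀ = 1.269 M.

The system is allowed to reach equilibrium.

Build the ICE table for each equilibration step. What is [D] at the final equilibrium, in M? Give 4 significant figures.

Q₀ = 146 vs Keq = 3.7320e+05 ⇒ Q<K, forward
Step 1:
                    D           C           M           L
  init         0.4996           1     0.03483       1.269
  Δ          -0.06962    -0.03481    -0.03481     0.03481
  eq             0.43      0.9652  1.9578e-05       1.304
  solve Keq expr → x = 0.03481; check Q = 3.7320e+05

[D]_eq = 0.43 M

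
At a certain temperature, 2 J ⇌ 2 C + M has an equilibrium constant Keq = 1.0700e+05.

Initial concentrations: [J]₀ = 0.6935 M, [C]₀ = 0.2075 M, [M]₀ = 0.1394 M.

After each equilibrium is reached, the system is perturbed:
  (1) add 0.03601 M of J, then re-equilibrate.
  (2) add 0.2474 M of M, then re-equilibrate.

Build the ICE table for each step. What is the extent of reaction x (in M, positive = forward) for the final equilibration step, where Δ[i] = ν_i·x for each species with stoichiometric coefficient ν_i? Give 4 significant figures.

x = -2.2362e-04 M

Q₀ = 0.01248 vs Keq = 1.0700e+05 ⇒ Q<K, forward
Step 1:
                  J         C         M
  I          0.6935    0.2075    0.1394
  C         -0.6916    0.6916    0.3458
  E        0.001915    0.8991    0.4852
  solve Keq expr → x = 0.3458; check Q = 1.0700e+05
Then add 0.03601 M of J.
Step 2:
                  J         C         M
  I         0.03792    0.8991    0.4852
  C         -0.0359    0.0359   0.01795
  E        0.002027     0.935    0.5031
  solve Keq expr → x = 0.01795; check Q = 1.0700e+05
Then add 0.2474 M of M.
Step 3:
                  J         C         M
  I        0.002027     0.935    0.7505
  C       4.4724e-04 -4.4724e-04 -2.2362e-04
  E        0.002475    0.9345    0.7503
  solve Keq expr → x = -2.2362e-04; check Q = 1.0700e+05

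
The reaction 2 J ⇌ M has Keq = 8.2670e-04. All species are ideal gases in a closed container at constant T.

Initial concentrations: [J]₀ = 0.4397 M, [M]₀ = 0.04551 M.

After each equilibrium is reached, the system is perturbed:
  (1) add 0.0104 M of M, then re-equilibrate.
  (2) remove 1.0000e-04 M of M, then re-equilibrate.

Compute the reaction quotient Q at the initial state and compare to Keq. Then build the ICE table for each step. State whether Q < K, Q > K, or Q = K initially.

Q₀ = 0.2354; Q > K (proceeds reverse)

Q₀ = 0.2354 vs Keq = 8.2670e-04 ⇒ Q>K, reverse
Step 1:
                   J          M
  I           0.4397    0.04551
  C          0.09056   -0.04528
  E           0.5303 2.3244e-04
  solve Keq expr → x = -0.04528; check Q = 8.2670e-04
Then add 0.0104 M of M.
Step 2:
                   J          M
  I           0.5303    0.01063
  C          0.02076   -0.01038
  E            0.551 2.5100e-04
  solve Keq expr → x = -0.01038; check Q = 8.2670e-04
Then remove 1.0000e-04 M of M.
Step 3:
                   J          M
  I            0.551 1.5100e-04
  C       -1.9964e-04 9.9818e-05
  E           0.5508 2.5082e-04
  solve Keq expr → x = 9.9818e-05; check Q = 8.2670e-04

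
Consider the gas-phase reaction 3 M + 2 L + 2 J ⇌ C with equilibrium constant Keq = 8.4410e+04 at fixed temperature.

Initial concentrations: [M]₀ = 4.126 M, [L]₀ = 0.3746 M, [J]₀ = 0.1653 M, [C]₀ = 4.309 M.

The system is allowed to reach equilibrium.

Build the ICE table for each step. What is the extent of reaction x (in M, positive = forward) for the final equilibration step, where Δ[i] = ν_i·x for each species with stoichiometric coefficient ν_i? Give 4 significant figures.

Q₀ = 16 vs Keq = 8.4410e+04 ⇒ Q<K, forward
Step 1:
                  M         L         J         C
  init        4.126    0.3746    0.1653     4.309
  Δ         -0.2413   -0.1609   -0.1609   0.08045
  eq          3.885    0.2137  0.004407     4.389
  solve Keq expr → x = 0.08045; check Q = 8.4410e+04

x = 0.08045 M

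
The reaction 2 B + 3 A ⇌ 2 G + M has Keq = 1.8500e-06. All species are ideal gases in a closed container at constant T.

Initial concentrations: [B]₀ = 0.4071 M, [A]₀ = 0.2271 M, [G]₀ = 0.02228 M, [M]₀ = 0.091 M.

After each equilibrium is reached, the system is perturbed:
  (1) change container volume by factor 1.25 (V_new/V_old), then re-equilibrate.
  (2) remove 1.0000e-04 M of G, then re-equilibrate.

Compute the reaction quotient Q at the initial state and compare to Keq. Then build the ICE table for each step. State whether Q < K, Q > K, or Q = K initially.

Q₀ = 0.02327; Q > K (proceeds reverse)

Q₀ = 0.02327 vs Keq = 1.8500e-06 ⇒ Q>K, reverse
Step 1:
                   B          A          G          M
  init        0.4071     0.2271    0.02228      0.091
  Δ          0.02201    0.03301   -0.02201     -0.011
  eq          0.4291     0.2601 2.7375e-04       0.08
  solve Keq expr → x = -0.011; check Q = 1.8500e-06
Then change container volume by factor 1.25 (V_new/V_old).
Step 2:
                   B          A          G          M
  init        0.3433     0.2081 2.1900e-04      0.064
  Δ       4.3664e-05 6.5497e-05 -4.3664e-05 -2.1832e-05
  eq          0.3433     0.2082 1.7533e-04    0.06398
  solve Keq expr → x = -2.1832e-05; check Q = 1.8500e-06
Then remove 1.0000e-04 M of G.
Step 3:
                   B          A          G          M
  init        0.3433     0.2082 7.5333e-05    0.06398
  Δ       -9.9692e-05 -1.4954e-04 9.9692e-05 4.9846e-05
  eq          0.3432      0.208 1.7502e-04    0.06403
  solve Keq expr → x = 4.9846e-05; check Q = 1.8500e-06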